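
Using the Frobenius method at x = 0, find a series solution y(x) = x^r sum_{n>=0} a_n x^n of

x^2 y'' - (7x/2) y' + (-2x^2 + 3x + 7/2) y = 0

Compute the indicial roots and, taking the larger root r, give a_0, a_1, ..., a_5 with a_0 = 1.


Write in Frobenius form y'' + (p(x)/x) y' + (q(x)/x^2) y = 0:
  p(x) = -7/2,  q(x) = -2x^2 + 3x + 7/2.
Indicial equation: r(r-1) + (-7/2) r + (7/2) = 0 -> roots r_1 = 7/2, r_2 = 1.
Take r = r_1 = 7/2. Let y(x) = x^r sum_{n>=0} a_n x^n with a_0 = 1.
Substitute y = x^r sum a_n x^n and match x^{r+n}. The recurrence is
  D(n) a_n + 3 a_{n-1} - 2 a_{n-2} = 0,  where D(n) = (r+n)(r+n-1) + (-7/2)(r+n) + (7/2).
  a_n = [-3 a_{n-1} + 2 a_{n-2}] / D(n).
Since the indicial polynomial factors as (r - r_1)(r - r_2), D(n) = (r_1 + n - r_1)(r_1 + n - r_2) = n(n + 5/2).
Evaluating step by step (a_0 = 1):
  n = 1: D(1) = 1(1 + 5/2) = 7/2; numerator = -3(1) = -3; a_1 = (-3)/(7/2) = -6/7
  n = 2: D(2) = 2(2 + 5/2) = 9; numerator = -3(-6/7) + 2(1) = 32/7; a_2 = (32/7)/(9) = 32/63
  n = 3: D(3) = 3(3 + 5/2) = 33/2; numerator = -3(32/63) + 2(-6/7) = -68/21; a_3 = (-68/21)/(33/2) = -136/693
  n = 4: D(4) = 4(4 + 5/2) = 26; numerator = -3(-136/693) + 2(32/63) = 1112/693; a_4 = (1112/693)/(26) = 556/9009
  n = 5: D(5) = 5(5 + 5/2) = 75/2; numerator = -3(556/9009) + 2(-136/693) = -5204/9009; a_5 = (-5204/9009)/(75/2) = -10408/675675

r = 7/2; a_0 = 1; a_1 = -6/7; a_2 = 32/63; a_3 = -136/693; a_4 = 556/9009; a_5 = -10408/675675


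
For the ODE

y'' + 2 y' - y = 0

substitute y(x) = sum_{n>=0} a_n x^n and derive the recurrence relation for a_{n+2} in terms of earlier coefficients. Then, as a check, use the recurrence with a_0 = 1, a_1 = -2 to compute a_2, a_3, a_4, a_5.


Substitute y = sum_n a_n x^n.
y''(x) has coefficient (n+2)(n+1) a_{n+2} at x^n;
2 y'(x) has coefficient 2 (n+1) a_{n+1} at x^n;
-y(x) has coefficient -1 a_n at x^n.
Matching x^n: (n+2)(n+1) a_{n+2} + 2 (n+1) a_{n+1} - 1 a_n = 0.
Thus a_{n+2} = [-2 (n+1) a_{n+1} + 1 a_n] / ((n+1)(n+2)).

Check with a_0 = 1, a_1 = -2 (apply the recurrence for n = 0, 1, 2, 3): a_0 = 1, a_1 = -2, a_2 = 5/2, a_3 = -2, a_4 = 29/24, a_5 = -7/12.

a_(n+2) = [-2 (n+1) a_(n+1) + 1 a_n] / ((n+1)(n+2)); check: a_0 = 1, a_1 = -2, a_2 = 5/2, a_3 = -2, a_4 = 29/24, a_5 = -7/12


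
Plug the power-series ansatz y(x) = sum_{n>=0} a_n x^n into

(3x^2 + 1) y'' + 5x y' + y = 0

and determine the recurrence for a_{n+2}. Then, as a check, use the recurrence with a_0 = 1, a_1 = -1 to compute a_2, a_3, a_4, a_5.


Substitute y = sum_n a_n x^n.
(1 + 3 x^2) y'' contributes (n+2)(n+1) a_{n+2} + 3 n(n-1) a_n at x^n.
5 x y'(x) contributes 5 n a_n at x^n.
y(x) contributes 1 a_n at x^n.
Matching x^n: (n+2)(n+1) a_{n+2} + (3 n(n-1) + 5 n + 1) a_n = 0.
Thus a_{n+2} = (-3 n(n-1) - 5 n - 1) / ((n+1)(n+2)) * a_n.

Check with a_0 = 1, a_1 = -1 (apply the recurrence for n = 0, 1, 2, 3): a_0 = 1, a_1 = -1, a_2 = -1/2, a_3 = 1, a_4 = 17/24, a_5 = -17/10.

a_(n+2) = (-3 n(n-1) - 5 n - 1) / ((n+1)(n+2)) * a_n; check: a_0 = 1, a_1 = -1, a_2 = -1/2, a_3 = 1, a_4 = 17/24, a_5 = -17/10


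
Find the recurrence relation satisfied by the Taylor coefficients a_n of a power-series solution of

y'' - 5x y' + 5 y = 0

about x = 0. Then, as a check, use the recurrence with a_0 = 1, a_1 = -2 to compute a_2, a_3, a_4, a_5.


Substitute y = sum_n a_n x^n.
y''(x) has coefficient (n+2)(n+1) a_{n+2} at x^n;
-5 x y'(x) has coefficient -5 n a_n at x^n (shift);
5 y(x) has coefficient 5 a_n at x^n.
Matching x^n: (n+2)(n+1) a_{n+2} + (-5n + 5) a_n = 0.
Thus a_{n+2} = (5n - 5) / ((n+1)(n+2)) * a_n.

Check with a_0 = 1, a_1 = -2 (apply the recurrence for n = 0, 1, 2, 3): a_0 = 1, a_1 = -2, a_2 = -5/2, a_3 = 0, a_4 = -25/24, a_5 = 0.

a_(n+2) = (5n - 5) / ((n+1)(n+2)) * a_n; check: a_0 = 1, a_1 = -2, a_2 = -5/2, a_3 = 0, a_4 = -25/24, a_5 = 0


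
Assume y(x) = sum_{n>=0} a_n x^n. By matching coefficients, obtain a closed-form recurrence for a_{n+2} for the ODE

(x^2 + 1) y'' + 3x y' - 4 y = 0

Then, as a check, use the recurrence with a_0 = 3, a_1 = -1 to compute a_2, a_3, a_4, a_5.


Substitute y = sum_n a_n x^n.
(1 + 1 x^2) y'' contributes (n+2)(n+1) a_{n+2} + n(n-1) a_n at x^n.
3 x y'(x) contributes 3 n a_n at x^n.
-4 y(x) contributes -4 a_n at x^n.
Matching x^n: (n+2)(n+1) a_{n+2} + (n(n-1) + 3 n - 4) a_n = 0.
Thus a_{n+2} = (-n(n-1) - 3 n + 4) / ((n+1)(n+2)) * a_n.

Check with a_0 = 3, a_1 = -1 (apply the recurrence for n = 0, 1, 2, 3): a_0 = 3, a_1 = -1, a_2 = 6, a_3 = -1/6, a_4 = -2, a_5 = 11/120.

a_(n+2) = (-n(n-1) - 3 n + 4) / ((n+1)(n+2)) * a_n; check: a_0 = 3, a_1 = -1, a_2 = 6, a_3 = -1/6, a_4 = -2, a_5 = 11/120


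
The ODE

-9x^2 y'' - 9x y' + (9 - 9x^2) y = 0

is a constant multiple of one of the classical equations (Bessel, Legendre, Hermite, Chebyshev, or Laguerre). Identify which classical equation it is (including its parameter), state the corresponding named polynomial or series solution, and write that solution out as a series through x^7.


All three coefficients share the factor -9; dividing through by -9 gives  x^2 y'' + x y' + (x^2 - 1) y = 0.
This matches the Bessel equation x^2 y'' + x y' + (x^2 - nu^2) y = 0 with nu^2 = 1, so nu = 1; the solution bounded at x = 0 is J_1(x).
Frobenius at x = 0: indicial roots ±nu; for r = nu the recurrence k(k + 2nu) c_k = -c_{k-2} gives the standard series J_nu(x) = sum_{k>=0} (-1)^k / (k! (k+nu)!) (x/2)^(2k+nu). Evaluate the first 4 terms:
  k = 0: (-1)^0 / (0! * 1! * 2^1) x^1 = 1/(1*1*2) x^1 = (1/2) x^1
  k = 1: (-1)^1 / (1! * 2! * 2^3) x^3 = -1/(1*2*8) x^3 = (-1/16) x^3
  k = 2: (-1)^2 / (2! * 3! * 2^5) x^5 = 1/(2*6*32) x^5 = (1/384) x^5
  k = 3: (-1)^3 / (3! * 4! * 2^7) x^7 = -1/(6*24*128) x^7 = (-1/18432) x^7
Hence J_1(x) = -x^7/18432 + x^5/384 - x^3/16 + x/2 + ....

J_1(x); series = -x^7/18432 + x^5/384 - x^3/16 + x/2


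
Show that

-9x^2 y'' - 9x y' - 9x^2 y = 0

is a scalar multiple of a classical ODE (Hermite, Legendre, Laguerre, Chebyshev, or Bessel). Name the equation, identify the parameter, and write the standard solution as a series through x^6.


All three coefficients share the factor -9; dividing through by -9 gives  x^2 y'' + x y' + x^2 y = 0.
This matches the Bessel equation x^2 y'' + x y' + (x^2 - nu^2) y = 0 with nu^2 = 0, so nu = 0; the solution bounded at x = 0 is J_0(x).
Frobenius at x = 0: indicial roots ±nu; for r = nu the recurrence k(k + 2nu) c_k = -c_{k-2} gives the standard series J_nu(x) = sum_{k>=0} (-1)^k / (k! (k+nu)!) (x/2)^(2k+nu). Evaluate the first 4 terms:
  k = 0: (-1)^0 / (0! * 0! * 2^0) x^0 = 1/(1*1*1) x^0 = (1) x^0
  k = 1: (-1)^1 / (1! * 1! * 2^2) x^2 = -1/(1*1*4) x^2 = (-1/4) x^2
  k = 2: (-1)^2 / (2! * 2! * 2^4) x^4 = 1/(2*2*16) x^4 = (1/64) x^4
  k = 3: (-1)^3 / (3! * 3! * 2^6) x^6 = -1/(6*6*64) x^6 = (-1/2304) x^6
Hence J_0(x) = -x^6/2304 + x^4/64 - x^2/4 + 1 + ....

J_0(x); series = -x^6/2304 + x^4/64 - x^2/4 + 1


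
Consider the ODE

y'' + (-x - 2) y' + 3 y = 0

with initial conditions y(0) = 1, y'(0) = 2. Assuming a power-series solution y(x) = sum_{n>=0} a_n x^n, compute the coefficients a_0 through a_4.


Ansatz: y(x) = sum_{n>=0} a_n x^n, so y'(x) = sum_{n>=1} n a_n x^(n-1) and y''(x) = sum_{n>=2} n(n-1) a_n x^(n-2).
Substitute into P(x) y'' + Q(x) y' + R(x) y = 0 with P(x) = 1, Q(x) = -x - 2, R(x) = 3, and match powers of x.
Initial conditions: a_0 = 1, a_1 = 2.
Setting the coefficient of each power of x to zero and solving order by order (substituting the coefficients already found):
  x^0: 2 a_2 - 2 a_1 + 3 a_0 = 0  ->  2 a_2 = 2 a_1 - 3 a_0 = 1  ->  a_2 = 1/2
  x^1: 6 a_3 - 4 a_2 + 2 a_1 = 0  ->  6 a_3 = 4 a_2 - 2 a_1 = -2  ->  a_3 = -1/3
  x^2: 12 a_4 - 6 a_3 + a_2 = 0  ->  12 a_4 = 6 a_3 - a_2 = -5/2  ->  a_4 = -5/24
Truncated series: y(x) = 1 + 2 x + (1/2) x^2 - (1/3) x^3 - (5/24) x^4 + O(x^5).

a_0 = 1; a_1 = 2; a_2 = 1/2; a_3 = -1/3; a_4 = -5/24


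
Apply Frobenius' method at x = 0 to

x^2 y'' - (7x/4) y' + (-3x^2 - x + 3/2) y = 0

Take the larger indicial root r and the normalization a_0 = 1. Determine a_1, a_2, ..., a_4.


Write in Frobenius form y'' + (p(x)/x) y' + (q(x)/x^2) y = 0:
  p(x) = -7/4,  q(x) = -3x^2 - x + 3/2.
Indicial equation: r(r-1) + (-7/4) r + (3/2) = 0 -> roots r_1 = 2, r_2 = 3/4.
Take r = r_1 = 2. Let y(x) = x^r sum_{n>=0} a_n x^n with a_0 = 1.
Substitute y = x^r sum a_n x^n and match x^{r+n}. The recurrence is
  D(n) a_n - 1 a_{n-1} - 3 a_{n-2} = 0,  where D(n) = (r+n)(r+n-1) + (-7/4)(r+n) + (3/2).
  a_n = [1 a_{n-1} + 3 a_{n-2}] / D(n).
Since the indicial polynomial factors as (r - r_1)(r - r_2), D(n) = (r_1 + n - r_1)(r_1 + n - r_2) = n(n + 5/4).
Evaluating step by step (a_0 = 1):
  n = 1: D(1) = 1(1 + 5/4) = 9/4; numerator = 1(1) = 1; a_1 = (1)/(9/4) = 4/9
  n = 2: D(2) = 2(2 + 5/4) = 13/2; numerator = 1(4/9) + 3(1) = 31/9; a_2 = (31/9)/(13/2) = 62/117
  n = 3: D(3) = 3(3 + 5/4) = 51/4; numerator = 1(62/117) + 3(4/9) = 218/117; a_3 = (218/117)/(51/4) = 872/5967
  n = 4: D(4) = 4(4 + 5/4) = 21; numerator = 1(872/5967) + 3(62/117) = 10358/5967; a_4 = (10358/5967)/(21) = 10358/125307

r = 2; a_0 = 1; a_1 = 4/9; a_2 = 62/117; a_3 = 872/5967; a_4 = 10358/125307


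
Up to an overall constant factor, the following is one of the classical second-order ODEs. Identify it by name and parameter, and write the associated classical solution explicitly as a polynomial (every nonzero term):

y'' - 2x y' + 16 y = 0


The equation is already in a standard form:  y'' - 2x y' + 16 y = 0.
This matches the Hermite equation y'' - 2x y' + 2n y = 0 with 2n = 16, so n = 8; the polynomial solution is H_8(x).
With y = sum_k a_k x^k, matching x^k gives (k+2)(k+1) a_{k+2} = 2(k - n) a_k = 2(k - 8) a_k. The right side vanishes at k = 8, so the series with the parity of 8 terminates at degree 8.
Standard normalization: leading coefficient of H_n is 2^n, so a_8 = 2^8 = 256. Work downward with a_k = (k+1)(k+2) a_{k+2} / (2(k - n)):
  a_6 = (7)(8)(256) / (2(6 - 8)) = 14336/(-4) = -3584
  a_4 = (5)(6)(-3584) / (2(4 - 8)) = -107520/(-8) = 13440
  a_2 = (3)(4)(13440) / (2(2 - 8)) = 161280/(-12) = -13440
  a_0 = (1)(2)(-13440) / (2(0 - 8)) = -26880/(-16) = 1680
Hence H_8(x) = 256 x^8 - 3584 x^6 + 13440 x^4 - 13440 x^2 + 1680.

H_8(x); series = 256 x^8 - 3584 x^6 + 13440 x^4 - 13440 x^2 + 1680


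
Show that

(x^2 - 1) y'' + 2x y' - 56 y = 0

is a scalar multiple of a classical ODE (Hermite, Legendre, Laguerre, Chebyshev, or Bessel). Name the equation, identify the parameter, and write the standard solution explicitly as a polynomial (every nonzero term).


All three coefficients share the factor -1; dividing through by -1 gives  (1 - x^2) y'' - 2x y' + 56 y = 0.
This matches the Legendre equation (1 - x^2) y'' - 2x y' + n(n+1) y = 0 (note the -2x y' term) with n(n+1) = 56, so n = 7; the polynomial solution is P_7(x).
With y = sum_k a_k x^k, matching x^k gives (k+2)(k+1) a_{k+2} = [k(k+1) - n(n+1)] a_k = (k - 7)(k + 8) a_k. The right side vanishes at k = 7, so the series with the parity of 7 terminates at degree 7.
Standard normalization (P_n(1) = 1): leading coefficient (2n)!/(2^n (n!)^2) = 87178291200/(128*25401600) = 429/16, so a_7 = 429/16. Work downward with a_k = (k+1)(k+2) a_{k+2} / ((k - 7)(k + 8)):
  a_5 = (6)(7)(429/16) / ((5 - 7)(5 + 8)) = (9009/8)/(-26) = -693/16
  a_3 = (4)(5)(-693/16) / ((3 - 7)(3 + 8)) = (-3465/4)/(-44) = 315/16
  a_1 = (2)(3)(315/16) / ((1 - 7)(1 + 8)) = (945/8)/(-54) = -35/16
Hence P_7(x) = 429 x^7/16 - 693 x^5/16 + 315 x^3/16 - 35 x/16.

P_7(x); series = 429 x^7/16 - 693 x^5/16 + 315 x^3/16 - 35 x/16


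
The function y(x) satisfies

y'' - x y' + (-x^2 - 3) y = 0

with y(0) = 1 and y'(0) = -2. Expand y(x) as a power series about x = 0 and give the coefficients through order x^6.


Ansatz: y(x) = sum_{n>=0} a_n x^n, so y'(x) = sum_{n>=1} n a_n x^(n-1) and y''(x) = sum_{n>=2} n(n-1) a_n x^(n-2).
Substitute into P(x) y'' + Q(x) y' + R(x) y = 0 with P(x) = 1, Q(x) = -x, R(x) = -x^2 - 3, and match powers of x.
Initial conditions: a_0 = 1, a_1 = -2.
Setting the coefficient of each power of x to zero and solving order by order (substituting the coefficients already found):
  x^0: 2 a_2 - 3 a_0 = 0  ->  2 a_2 = 3 a_0 = 3  ->  a_2 = 3/2
  x^1: 6 a_3 - 4 a_1 = 0  ->  6 a_3 = 4 a_1 = -8  ->  a_3 = -4/3
  x^2: 12 a_4 - 5 a_2 - a_0 = 0  ->  12 a_4 = 5 a_2 + a_0 = 17/2  ->  a_4 = 17/24
  x^3: 20 a_5 - 6 a_3 - a_1 = 0  ->  20 a_5 = 6 a_3 + a_1 = -10  ->  a_5 = -1/2
  x^4: 30 a_6 - 7 a_4 - a_2 = 0  ->  30 a_6 = 7 a_4 + a_2 = 155/24  ->  a_6 = 31/144
Truncated series: y(x) = 1 - 2 x + (3/2) x^2 - (4/3) x^3 + (17/24) x^4 - (1/2) x^5 + (31/144) x^6 + O(x^7).

a_0 = 1; a_1 = -2; a_2 = 3/2; a_3 = -4/3; a_4 = 17/24; a_5 = -1/2; a_6 = 31/144


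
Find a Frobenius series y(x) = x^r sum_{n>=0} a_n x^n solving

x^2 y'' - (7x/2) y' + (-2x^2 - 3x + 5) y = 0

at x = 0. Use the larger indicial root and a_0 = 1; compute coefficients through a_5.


Write in Frobenius form y'' + (p(x)/x) y' + (q(x)/x^2) y = 0:
  p(x) = -7/2,  q(x) = -2x^2 - 3x + 5.
Indicial equation: r(r-1) + (-7/2) r + (5) = 0 -> roots r_1 = 5/2, r_2 = 2.
Take r = r_1 = 5/2. Let y(x) = x^r sum_{n>=0} a_n x^n with a_0 = 1.
Substitute y = x^r sum a_n x^n and match x^{r+n}. The recurrence is
  D(n) a_n - 3 a_{n-1} - 2 a_{n-2} = 0,  where D(n) = (r+n)(r+n-1) + (-7/2)(r+n) + (5).
  a_n = [3 a_{n-1} + 2 a_{n-2}] / D(n).
Since the indicial polynomial factors as (r - r_1)(r - r_2), D(n) = (r_1 + n - r_1)(r_1 + n - r_2) = n(n + 1/2).
Evaluating step by step (a_0 = 1):
  n = 1: D(1) = 1(1 + 1/2) = 3/2; numerator = 3(1) = 3; a_1 = (3)/(3/2) = 2
  n = 2: D(2) = 2(2 + 1/2) = 5; numerator = 3(2) + 2(1) = 8; a_2 = (8)/(5) = 8/5
  n = 3: D(3) = 3(3 + 1/2) = 21/2; numerator = 3(8/5) + 2(2) = 44/5; a_3 = (44/5)/(21/2) = 88/105
  n = 4: D(4) = 4(4 + 1/2) = 18; numerator = 3(88/105) + 2(8/5) = 40/7; a_4 = (40/7)/(18) = 20/63
  n = 5: D(5) = 5(5 + 1/2) = 55/2; numerator = 3(20/63) + 2(88/105) = 92/35; a_5 = (92/35)/(55/2) = 184/1925

r = 5/2; a_0 = 1; a_1 = 2; a_2 = 8/5; a_3 = 88/105; a_4 = 20/63; a_5 = 184/1925


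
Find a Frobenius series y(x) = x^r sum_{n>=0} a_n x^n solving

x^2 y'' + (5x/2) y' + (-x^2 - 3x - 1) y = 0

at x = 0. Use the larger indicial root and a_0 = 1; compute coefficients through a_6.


Write in Frobenius form y'' + (p(x)/x) y' + (q(x)/x^2) y = 0:
  p(x) = 5/2,  q(x) = -x^2 - 3x - 1.
Indicial equation: r(r-1) + (5/2) r + (-1) = 0 -> roots r_1 = 1/2, r_2 = -2.
Take r = r_1 = 1/2. Let y(x) = x^r sum_{n>=0} a_n x^n with a_0 = 1.
Substitute y = x^r sum a_n x^n and match x^{r+n}. The recurrence is
  D(n) a_n - 3 a_{n-1} - 1 a_{n-2} = 0,  where D(n) = (r+n)(r+n-1) + (5/2)(r+n) + (-1).
  a_n = [3 a_{n-1} + 1 a_{n-2}] / D(n).
Since the indicial polynomial factors as (r - r_1)(r - r_2), D(n) = (r_1 + n - r_1)(r_1 + n - r_2) = n(n + 5/2).
Evaluating step by step (a_0 = 1):
  n = 1: D(1) = 1(1 + 5/2) = 7/2; numerator = 3(1) = 3; a_1 = (3)/(7/2) = 6/7
  n = 2: D(2) = 2(2 + 5/2) = 9; numerator = 3(6/7) + 1(1) = 25/7; a_2 = (25/7)/(9) = 25/63
  n = 3: D(3) = 3(3 + 5/2) = 33/2; numerator = 3(25/63) + 1(6/7) = 43/21; a_3 = (43/21)/(33/2) = 86/693
  n = 4: D(4) = 4(4 + 5/2) = 26; numerator = 3(86/693) + 1(25/63) = 533/693; a_4 = (533/693)/(26) = 41/1386
  n = 5: D(5) = 5(5 + 5/2) = 75/2; numerator = 3(41/1386) + 1(86/693) = 295/1386; a_5 = (295/1386)/(75/2) = 59/10395
  n = 6: D(6) = 6(6 + 5/2) = 51; numerator = 3(59/10395) + 1(41/1386) = 323/6930; a_6 = (323/6930)/(51) = 19/20790

r = 1/2; a_0 = 1; a_1 = 6/7; a_2 = 25/63; a_3 = 86/693; a_4 = 41/1386; a_5 = 59/10395; a_6 = 19/20790


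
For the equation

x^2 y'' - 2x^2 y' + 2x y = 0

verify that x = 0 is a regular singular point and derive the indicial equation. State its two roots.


Divide by x^2 to reach normal form y'' + P_1(x) y' + P_2(x) y = 0 with P_1(x) = -2 and P_2(x) = 2/x.
x = 0 is a singular point because the y-coefficient 2/x has a pole at x = 0.
It is a regular singular point because x P_1(x) = p(x) = -2x and x^2 P_2(x) = q(x) = 2x are polynomials, hence analytic at x = 0.
p(0) = 0,  q(0) = 0.
Indicial equation: r(r-1) + p(0) r + q(0) = 0, i.e. r^2 + (p(0) - 1) r + q(0) = 0, i.e. r^2 - 1 r = 0.
Discriminant: (-1)^2 - 4(0) = 1, so r = (1 ± 1)/2.
Solving: r_1 = 1, r_2 = 0.

indicial: r^2 - 1 r = 0; roots r_1 = 1, r_2 = 0


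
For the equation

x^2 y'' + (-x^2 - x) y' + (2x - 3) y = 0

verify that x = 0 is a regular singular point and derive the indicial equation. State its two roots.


Divide by x^2 to reach normal form y'' + P_1(x) y' + P_2(x) y = 0 with P_1(x) = -1 - 1/x and P_2(x) = 2/x - 3/x^2.
x = 0 is a singular point because the y'-coefficient -1 - 1/x has a pole at x = 0 and the y-coefficient 2/x - 3/x^2 has a pole at x = 0.
It is a regular singular point because x P_1(x) = p(x) = -x - 1 and x^2 P_2(x) = q(x) = 2x - 3 are polynomials, hence analytic at x = 0.
p(0) = -1,  q(0) = -3.
Indicial equation: r(r-1) + p(0) r + q(0) = 0, i.e. r^2 + (p(0) - 1) r + q(0) = 0, i.e. r^2 - 2 r - 3 = 0.
Discriminant: (-2)^2 - 4(-3) = 16, so r = (2 ± 4)/2.
Solving: r_1 = 3, r_2 = -1.

indicial: r^2 - 2 r - 3 = 0; roots r_1 = 3, r_2 = -1


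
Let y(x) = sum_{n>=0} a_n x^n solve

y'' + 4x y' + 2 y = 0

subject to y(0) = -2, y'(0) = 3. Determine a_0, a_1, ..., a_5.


Ansatz: y(x) = sum_{n>=0} a_n x^n, so y'(x) = sum_{n>=1} n a_n x^(n-1) and y''(x) = sum_{n>=2} n(n-1) a_n x^(n-2).
Substitute into P(x) y'' + Q(x) y' + R(x) y = 0 with P(x) = 1, Q(x) = 4x, R(x) = 2, and match powers of x.
Initial conditions: a_0 = -2, a_1 = 3.
Setting the coefficient of each power of x to zero and solving order by order (substituting the coefficients already found):
  x^0: 2 a_2 + 2 a_0 = 0  ->  2 a_2 = -2 a_0 = 4  ->  a_2 = 2
  x^1: 6 a_3 + 6 a_1 = 0  ->  6 a_3 = -6 a_1 = -18  ->  a_3 = -3
  x^2: 12 a_4 + 10 a_2 = 0  ->  12 a_4 = -10 a_2 = -20  ->  a_4 = -5/3
  x^3: 20 a_5 + 14 a_3 = 0  ->  20 a_5 = -14 a_3 = 42  ->  a_5 = 21/10
Truncated series: y(x) = -2 + 3 x + 2 x^2 - 3 x^3 - (5/3) x^4 + (21/10) x^5 + O(x^6).

a_0 = -2; a_1 = 3; a_2 = 2; a_3 = -3; a_4 = -5/3; a_5 = 21/10


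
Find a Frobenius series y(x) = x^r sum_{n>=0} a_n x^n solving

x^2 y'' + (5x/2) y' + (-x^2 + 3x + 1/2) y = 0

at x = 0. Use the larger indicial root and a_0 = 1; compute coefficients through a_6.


Write in Frobenius form y'' + (p(x)/x) y' + (q(x)/x^2) y = 0:
  p(x) = 5/2,  q(x) = -x^2 + 3x + 1/2.
Indicial equation: r(r-1) + (5/2) r + (1/2) = 0 -> roots r_1 = -1/2, r_2 = -1.
Take r = r_1 = -1/2. Let y(x) = x^r sum_{n>=0} a_n x^n with a_0 = 1.
Substitute y = x^r sum a_n x^n and match x^{r+n}. The recurrence is
  D(n) a_n + 3 a_{n-1} - 1 a_{n-2} = 0,  where D(n) = (r+n)(r+n-1) + (5/2)(r+n) + (1/2).
  a_n = [-3 a_{n-1} + 1 a_{n-2}] / D(n).
Since the indicial polynomial factors as (r - r_1)(r - r_2), D(n) = (r_1 + n - r_1)(r_1 + n - r_2) = n(n + 1/2).
Evaluating step by step (a_0 = 1):
  n = 1: D(1) = 1(1 + 1/2) = 3/2; numerator = -3(1) = -3; a_1 = (-3)/(3/2) = -2
  n = 2: D(2) = 2(2 + 1/2) = 5; numerator = -3(-2) + 1(1) = 7; a_2 = (7)/(5) = 7/5
  n = 3: D(3) = 3(3 + 1/2) = 21/2; numerator = -3(7/5) + 1(-2) = -31/5; a_3 = (-31/5)/(21/2) = -62/105
  n = 4: D(4) = 4(4 + 1/2) = 18; numerator = -3(-62/105) + 1(7/5) = 111/35; a_4 = (111/35)/(18) = 37/210
  n = 5: D(5) = 5(5 + 1/2) = 55/2; numerator = -3(37/210) + 1(-62/105) = -47/42; a_5 = (-47/42)/(55/2) = -47/1155
  n = 6: D(6) = 6(6 + 1/2) = 39; numerator = -3(-47/1155) + 1(37/210) = 689/2310; a_6 = (689/2310)/(39) = 53/6930

r = -1/2; a_0 = 1; a_1 = -2; a_2 = 7/5; a_3 = -62/105; a_4 = 37/210; a_5 = -47/1155; a_6 = 53/6930


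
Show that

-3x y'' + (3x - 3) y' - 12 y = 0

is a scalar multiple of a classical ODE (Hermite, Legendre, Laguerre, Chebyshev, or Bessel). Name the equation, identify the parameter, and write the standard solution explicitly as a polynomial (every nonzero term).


All three coefficients share the factor -3; dividing through by -3 gives  x y'' + (1 - x) y' + 4 y = 0.
This matches the Laguerre equation x y'' + (1 - x) y' + n y = 0 with n = 4; the polynomial solution is L_4(x).
With y = sum_k a_k x^k, matching x^k gives (k+1)k a_{k+1} + (k+1) a_{k+1} - k a_k + n a_k = 0, i.e. (k+1)^2 a_{k+1} = (k - n) a_k = (k - 4) a_k. The right side vanishes at k = 4, so the series terminates at degree 4.
Standard normalization L_n(0) = 1 gives a_0 = 1. Work upward with a_{k+1} = (k - 4) a_k / (k+1)^2:
  a_1 = (0 - 4)(1) / 1^2 = -4/1 = -4
  a_2 = (1 - 4)(-4) / 2^2 = 12/4 = 3
  a_3 = (2 - 4)(3) / 3^2 = -6/9 = -2/3
  a_4 = (3 - 4)(-2/3) / 4^2 = (2/3)/16 = 1/24
Hence L_4(x) = x^4/24 - 2 x^3/3 + 3 x^2 - 4 x + 1.

L_4(x); series = x^4/24 - 2 x^3/3 + 3 x^2 - 4 x + 1


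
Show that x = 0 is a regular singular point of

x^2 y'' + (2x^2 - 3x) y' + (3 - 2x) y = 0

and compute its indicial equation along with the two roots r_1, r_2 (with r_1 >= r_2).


Divide by x^2 to reach normal form y'' + P_1(x) y' + P_2(x) y = 0 with P_1(x) = 2 - 3/x and P_2(x) = -2/x + 3/x^2.
x = 0 is a singular point because the y'-coefficient 2 - 3/x has a pole at x = 0 and the y-coefficient -2/x + 3/x^2 has a pole at x = 0.
It is a regular singular point because x P_1(x) = p(x) = 2x - 3 and x^2 P_2(x) = q(x) = 3 - 2x are polynomials, hence analytic at x = 0.
p(0) = -3,  q(0) = 3.
Indicial equation: r(r-1) + p(0) r + q(0) = 0, i.e. r^2 + (p(0) - 1) r + q(0) = 0, i.e. r^2 - 4 r + 3 = 0.
Discriminant: (-4)^2 - 4(3) = 4, so r = (4 ± 2)/2.
Solving: r_1 = 3, r_2 = 1.

indicial: r^2 - 4 r + 3 = 0; roots r_1 = 3, r_2 = 1


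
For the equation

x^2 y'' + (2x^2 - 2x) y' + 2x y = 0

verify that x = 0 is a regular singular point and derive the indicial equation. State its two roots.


Divide by x^2 to reach normal form y'' + P_1(x) y' + P_2(x) y = 0 with P_1(x) = 2 - 2/x and P_2(x) = 2/x.
x = 0 is a singular point because the y'-coefficient 2 - 2/x has a pole at x = 0 and the y-coefficient 2/x has a pole at x = 0.
It is a regular singular point because x P_1(x) = p(x) = 2x - 2 and x^2 P_2(x) = q(x) = 2x are polynomials, hence analytic at x = 0.
p(0) = -2,  q(0) = 0.
Indicial equation: r(r-1) + p(0) r + q(0) = 0, i.e. r^2 + (p(0) - 1) r + q(0) = 0, i.e. r^2 - 3 r = 0.
Discriminant: (-3)^2 - 4(0) = 9, so r = (3 ± 3)/2.
Solving: r_1 = 3, r_2 = 0.

indicial: r^2 - 3 r = 0; roots r_1 = 3, r_2 = 0


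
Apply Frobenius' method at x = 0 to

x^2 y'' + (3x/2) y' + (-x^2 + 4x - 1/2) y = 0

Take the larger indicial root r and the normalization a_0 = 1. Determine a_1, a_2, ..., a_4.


Write in Frobenius form y'' + (p(x)/x) y' + (q(x)/x^2) y = 0:
  p(x) = 3/2,  q(x) = -x^2 + 4x - 1/2.
Indicial equation: r(r-1) + (3/2) r + (-1/2) = 0 -> roots r_1 = 1/2, r_2 = -1.
Take r = r_1 = 1/2. Let y(x) = x^r sum_{n>=0} a_n x^n with a_0 = 1.
Substitute y = x^r sum a_n x^n and match x^{r+n}. The recurrence is
  D(n) a_n + 4 a_{n-1} - 1 a_{n-2} = 0,  where D(n) = (r+n)(r+n-1) + (3/2)(r+n) + (-1/2).
  a_n = [-4 a_{n-1} + 1 a_{n-2}] / D(n).
Since the indicial polynomial factors as (r - r_1)(r - r_2), D(n) = (r_1 + n - r_1)(r_1 + n - r_2) = n(n + 3/2).
Evaluating step by step (a_0 = 1):
  n = 1: D(1) = 1(1 + 3/2) = 5/2; numerator = -4(1) = -4; a_1 = (-4)/(5/2) = -8/5
  n = 2: D(2) = 2(2 + 3/2) = 7; numerator = -4(-8/5) + 1(1) = 37/5; a_2 = (37/5)/(7) = 37/35
  n = 3: D(3) = 3(3 + 3/2) = 27/2; numerator = -4(37/35) + 1(-8/5) = -204/35; a_3 = (-204/35)/(27/2) = -136/315
  n = 4: D(4) = 4(4 + 3/2) = 22; numerator = -4(-136/315) + 1(37/35) = 877/315; a_4 = (877/315)/(22) = 877/6930

r = 1/2; a_0 = 1; a_1 = -8/5; a_2 = 37/35; a_3 = -136/315; a_4 = 877/6930


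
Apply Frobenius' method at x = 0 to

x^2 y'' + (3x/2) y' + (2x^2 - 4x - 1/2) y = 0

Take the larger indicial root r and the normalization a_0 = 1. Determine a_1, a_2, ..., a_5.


Write in Frobenius form y'' + (p(x)/x) y' + (q(x)/x^2) y = 0:
  p(x) = 3/2,  q(x) = 2x^2 - 4x - 1/2.
Indicial equation: r(r-1) + (3/2) r + (-1/2) = 0 -> roots r_1 = 1/2, r_2 = -1.
Take r = r_1 = 1/2. Let y(x) = x^r sum_{n>=0} a_n x^n with a_0 = 1.
Substitute y = x^r sum a_n x^n and match x^{r+n}. The recurrence is
  D(n) a_n - 4 a_{n-1} + 2 a_{n-2} = 0,  where D(n) = (r+n)(r+n-1) + (3/2)(r+n) + (-1/2).
  a_n = [4 a_{n-1} - 2 a_{n-2}] / D(n).
Since the indicial polynomial factors as (r - r_1)(r - r_2), D(n) = (r_1 + n - r_1)(r_1 + n - r_2) = n(n + 3/2).
Evaluating step by step (a_0 = 1):
  n = 1: D(1) = 1(1 + 3/2) = 5/2; numerator = 4(1) = 4; a_1 = (4)/(5/2) = 8/5
  n = 2: D(2) = 2(2 + 3/2) = 7; numerator = 4(8/5) - 2(1) = 22/5; a_2 = (22/5)/(7) = 22/35
  n = 3: D(3) = 3(3 + 3/2) = 27/2; numerator = 4(22/35) - 2(8/5) = -24/35; a_3 = (-24/35)/(27/2) = -16/315
  n = 4: D(4) = 4(4 + 3/2) = 22; numerator = 4(-16/315) - 2(22/35) = -92/63; a_4 = (-92/63)/(22) = -46/693
  n = 5: D(5) = 5(5 + 3/2) = 65/2; numerator = 4(-46/693) - 2(-16/315) = -568/3465; a_5 = (-568/3465)/(65/2) = -1136/225225

r = 1/2; a_0 = 1; a_1 = 8/5; a_2 = 22/35; a_3 = -16/315; a_4 = -46/693; a_5 = -1136/225225


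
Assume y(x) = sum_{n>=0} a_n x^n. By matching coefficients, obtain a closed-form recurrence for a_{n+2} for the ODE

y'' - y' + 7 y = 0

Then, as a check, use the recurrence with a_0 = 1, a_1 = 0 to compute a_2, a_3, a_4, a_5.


Substitute y = sum_n a_n x^n.
y''(x) has coefficient (n+2)(n+1) a_{n+2} at x^n;
-y'(x) has coefficient -(n+1) a_{n+1} at x^n;
7 y(x) has coefficient 7 a_n at x^n.
Matching x^n: (n+2)(n+1) a_{n+2} - (n+1) a_{n+1} + 7 a_n = 0.
Thus a_{n+2} = [(n+1) a_{n+1} - 7 a_n] / ((n+1)(n+2)).

Check with a_0 = 1, a_1 = 0 (apply the recurrence for n = 0, 1, 2, 3): a_0 = 1, a_1 = 0, a_2 = -7/2, a_3 = -7/6, a_4 = 7/4, a_5 = 91/120.

a_(n+2) = [(n+1) a_(n+1) - 7 a_n] / ((n+1)(n+2)); check: a_0 = 1, a_1 = 0, a_2 = -7/2, a_3 = -7/6, a_4 = 7/4, a_5 = 91/120


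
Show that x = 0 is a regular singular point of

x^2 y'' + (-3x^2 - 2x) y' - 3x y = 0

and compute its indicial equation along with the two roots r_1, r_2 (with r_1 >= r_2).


Divide by x^2 to reach normal form y'' + P_1(x) y' + P_2(x) y = 0 with P_1(x) = -3 - 2/x and P_2(x) = -3/x.
x = 0 is a singular point because the y'-coefficient -3 - 2/x has a pole at x = 0 and the y-coefficient -3/x has a pole at x = 0.
It is a regular singular point because x P_1(x) = p(x) = -3x - 2 and x^2 P_2(x) = q(x) = -3x are polynomials, hence analytic at x = 0.
p(0) = -2,  q(0) = 0.
Indicial equation: r(r-1) + p(0) r + q(0) = 0, i.e. r^2 + (p(0) - 1) r + q(0) = 0, i.e. r^2 - 3 r = 0.
Discriminant: (-3)^2 - 4(0) = 9, so r = (3 ± 3)/2.
Solving: r_1 = 3, r_2 = 0.

indicial: r^2 - 3 r = 0; roots r_1 = 3, r_2 = 0


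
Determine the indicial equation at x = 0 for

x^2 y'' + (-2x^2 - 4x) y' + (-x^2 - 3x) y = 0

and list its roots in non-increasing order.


Divide by x^2 to reach normal form y'' + P_1(x) y' + P_2(x) y = 0 with P_1(x) = -2 - 4/x and P_2(x) = -1 - 3/x.
x = 0 is a singular point because the y'-coefficient -2 - 4/x has a pole at x = 0 and the y-coefficient -1 - 3/x has a pole at x = 0.
It is a regular singular point because x P_1(x) = p(x) = -2x - 4 and x^2 P_2(x) = q(x) = -x^2 - 3x are polynomials, hence analytic at x = 0.
p(0) = -4,  q(0) = 0.
Indicial equation: r(r-1) + p(0) r + q(0) = 0, i.e. r^2 + (p(0) - 1) r + q(0) = 0, i.e. r^2 - 5 r = 0.
Discriminant: (-5)^2 - 4(0) = 25, so r = (5 ± 5)/2.
Solving: r_1 = 5, r_2 = 0.

indicial: r^2 - 5 r = 0; roots r_1 = 5, r_2 = 0


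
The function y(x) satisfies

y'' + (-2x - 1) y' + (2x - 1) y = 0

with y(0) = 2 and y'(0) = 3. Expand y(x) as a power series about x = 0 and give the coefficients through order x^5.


Ansatz: y(x) = sum_{n>=0} a_n x^n, so y'(x) = sum_{n>=1} n a_n x^(n-1) and y''(x) = sum_{n>=2} n(n-1) a_n x^(n-2).
Substitute into P(x) y'' + Q(x) y' + R(x) y = 0 with P(x) = 1, Q(x) = -2x - 1, R(x) = 2x - 1, and match powers of x.
Initial conditions: a_0 = 2, a_1 = 3.
Setting the coefficient of each power of x to zero and solving order by order (substituting the coefficients already found):
  x^0: 2 a_2 - a_1 - a_0 = 0  ->  2 a_2 = a_1 + a_0 = 5  ->  a_2 = 5/2
  x^1: 6 a_3 - 2 a_2 - 3 a_1 + 2 a_0 = 0  ->  6 a_3 = 2 a_2 + 3 a_1 - 2 a_0 = 10  ->  a_3 = 5/3
  x^2: 12 a_4 - 3 a_3 - 5 a_2 + 2 a_1 = 0  ->  12 a_4 = 3 a_3 + 5 a_2 - 2 a_1 = 23/2  ->  a_4 = 23/24
  x^3: 20 a_5 - 4 a_4 - 7 a_3 + 2 a_2 = 0  ->  20 a_5 = 4 a_4 + 7 a_3 - 2 a_2 = 21/2  ->  a_5 = 21/40
Truncated series: y(x) = 2 + 3 x + (5/2) x^2 + (5/3) x^3 + (23/24) x^4 + (21/40) x^5 + O(x^6).

a_0 = 2; a_1 = 3; a_2 = 5/2; a_3 = 5/3; a_4 = 23/24; a_5 = 21/40


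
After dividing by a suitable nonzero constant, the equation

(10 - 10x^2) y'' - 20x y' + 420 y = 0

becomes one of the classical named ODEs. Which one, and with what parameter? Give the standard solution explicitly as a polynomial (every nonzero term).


All three coefficients share the factor 10; dividing through by 10 gives  (1 - x^2) y'' - 2x y' + 42 y = 0.
This matches the Legendre equation (1 - x^2) y'' - 2x y' + n(n+1) y = 0 (note the -2x y' term) with n(n+1) = 42, so n = 6; the polynomial solution is P_6(x).
With y = sum_k a_k x^k, matching x^k gives (k+2)(k+1) a_{k+2} = [k(k+1) - n(n+1)] a_k = (k - 6)(k + 7) a_k. The right side vanishes at k = 6, so the series with the parity of 6 terminates at degree 6.
Standard normalization (P_n(1) = 1): leading coefficient (2n)!/(2^n (n!)^2) = 479001600/(64*518400) = 231/16, so a_6 = 231/16. Work downward with a_k = (k+1)(k+2) a_{k+2} / ((k - 6)(k + 7)):
  a_4 = (5)(6)(231/16) / ((4 - 6)(4 + 7)) = (3465/8)/(-22) = -315/16
  a_2 = (3)(4)(-315/16) / ((2 - 6)(2 + 7)) = (-945/4)/(-36) = 105/16
  a_0 = (1)(2)(105/16) / ((0 - 6)(0 + 7)) = (105/8)/(-42) = -5/16
Hence P_6(x) = 231 x^6/16 - 315 x^4/16 + 105 x^2/16 - 5/16.

P_6(x); series = 231 x^6/16 - 315 x^4/16 + 105 x^2/16 - 5/16


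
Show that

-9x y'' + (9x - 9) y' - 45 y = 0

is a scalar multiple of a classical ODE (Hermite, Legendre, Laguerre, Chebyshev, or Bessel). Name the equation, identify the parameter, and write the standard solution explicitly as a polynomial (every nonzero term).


All three coefficients share the factor -9; dividing through by -9 gives  x y'' + (1 - x) y' + 5 y = 0.
This matches the Laguerre equation x y'' + (1 - x) y' + n y = 0 with n = 5; the polynomial solution is L_5(x).
With y = sum_k a_k x^k, matching x^k gives (k+1)k a_{k+1} + (k+1) a_{k+1} - k a_k + n a_k = 0, i.e. (k+1)^2 a_{k+1} = (k - n) a_k = (k - 5) a_k. The right side vanishes at k = 5, so the series terminates at degree 5.
Standard normalization L_n(0) = 1 gives a_0 = 1. Work upward with a_{k+1} = (k - 5) a_k / (k+1)^2:
  a_1 = (0 - 5)(1) / 1^2 = -5/1 = -5
  a_2 = (1 - 5)(-5) / 2^2 = 20/4 = 5
  a_3 = (2 - 5)(5) / 3^2 = -15/9 = -5/3
  a_4 = (3 - 5)(-5/3) / 4^2 = (10/3)/16 = 5/24
  a_5 = (4 - 5)(5/24) / 5^2 = (-5/24)/25 = -1/120
Hence L_5(x) = -x^5/120 + 5 x^4/24 - 5 x^3/3 + 5 x^2 - 5 x + 1.

L_5(x); series = -x^5/120 + 5 x^4/24 - 5 x^3/3 + 5 x^2 - 5 x + 1


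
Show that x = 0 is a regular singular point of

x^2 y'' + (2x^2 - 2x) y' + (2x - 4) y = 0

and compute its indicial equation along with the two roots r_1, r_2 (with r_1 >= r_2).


Divide by x^2 to reach normal form y'' + P_1(x) y' + P_2(x) y = 0 with P_1(x) = 2 - 2/x and P_2(x) = 2/x - 4/x^2.
x = 0 is a singular point because the y'-coefficient 2 - 2/x has a pole at x = 0 and the y-coefficient 2/x - 4/x^2 has a pole at x = 0.
It is a regular singular point because x P_1(x) = p(x) = 2x - 2 and x^2 P_2(x) = q(x) = 2x - 4 are polynomials, hence analytic at x = 0.
p(0) = -2,  q(0) = -4.
Indicial equation: r(r-1) + p(0) r + q(0) = 0, i.e. r^2 + (p(0) - 1) r + q(0) = 0, i.e. r^2 - 3 r - 4 = 0.
Discriminant: (-3)^2 - 4(-4) = 25, so r = (3 ± 5)/2.
Solving: r_1 = 4, r_2 = -1.

indicial: r^2 - 3 r - 4 = 0; roots r_1 = 4, r_2 = -1


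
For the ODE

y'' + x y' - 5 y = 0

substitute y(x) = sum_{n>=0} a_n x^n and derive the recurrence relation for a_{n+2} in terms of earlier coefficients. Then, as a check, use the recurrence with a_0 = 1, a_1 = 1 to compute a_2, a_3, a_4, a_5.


Substitute y = sum_n a_n x^n.
y''(x) has coefficient (n+2)(n+1) a_{n+2} at x^n;
x y'(x) has coefficient n a_n at x^n (shift);
-5 y(x) has coefficient -5 a_n at x^n.
Matching x^n: (n+2)(n+1) a_{n+2} + (n - 5) a_n = 0.
Thus a_{n+2} = (-n + 5) / ((n+1)(n+2)) * a_n.

Check with a_0 = 1, a_1 = 1 (apply the recurrence for n = 0, 1, 2, 3): a_0 = 1, a_1 = 1, a_2 = 5/2, a_3 = 2/3, a_4 = 5/8, a_5 = 1/15.

a_(n+2) = (-n + 5) / ((n+1)(n+2)) * a_n; check: a_0 = 1, a_1 = 1, a_2 = 5/2, a_3 = 2/3, a_4 = 5/8, a_5 = 1/15


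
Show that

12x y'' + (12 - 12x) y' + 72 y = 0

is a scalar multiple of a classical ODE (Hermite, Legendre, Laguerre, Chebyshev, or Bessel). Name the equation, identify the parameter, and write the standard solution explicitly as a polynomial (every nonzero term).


All three coefficients share the factor 12; dividing through by 12 gives  x y'' + (1 - x) y' + 6 y = 0.
This matches the Laguerre equation x y'' + (1 - x) y' + n y = 0 with n = 6; the polynomial solution is L_6(x).
With y = sum_k a_k x^k, matching x^k gives (k+1)k a_{k+1} + (k+1) a_{k+1} - k a_k + n a_k = 0, i.e. (k+1)^2 a_{k+1} = (k - n) a_k = (k - 6) a_k. The right side vanishes at k = 6, so the series terminates at degree 6.
Standard normalization L_n(0) = 1 gives a_0 = 1. Work upward with a_{k+1} = (k - 6) a_k / (k+1)^2:
  a_1 = (0 - 6)(1) / 1^2 = -6/1 = -6
  a_2 = (1 - 6)(-6) / 2^2 = 30/4 = 15/2
  a_3 = (2 - 6)(15/2) / 3^2 = -30/9 = -10/3
  a_4 = (3 - 6)(-10/3) / 4^2 = 10/16 = 5/8
  a_5 = (4 - 6)(5/8) / 5^2 = (-5/4)/25 = -1/20
  a_6 = (5 - 6)(-1/20) / 6^2 = (1/20)/36 = 1/720
Hence L_6(x) = x^6/720 - x^5/20 + 5 x^4/8 - 10 x^3/3 + 15 x^2/2 - 6 x + 1.

L_6(x); series = x^6/720 - x^5/20 + 5 x^4/8 - 10 x^3/3 + 15 x^2/2 - 6 x + 1


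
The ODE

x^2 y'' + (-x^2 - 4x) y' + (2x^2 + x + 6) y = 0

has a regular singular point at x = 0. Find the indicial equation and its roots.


Divide by x^2 to reach normal form y'' + P_1(x) y' + P_2(x) y = 0 with P_1(x) = -1 - 4/x and P_2(x) = 2 + 1/x + 6/x^2.
x = 0 is a singular point because the y'-coefficient -1 - 4/x has a pole at x = 0 and the y-coefficient 2 + 1/x + 6/x^2 has a pole at x = 0.
It is a regular singular point because x P_1(x) = p(x) = -x - 4 and x^2 P_2(x) = q(x) = 2x^2 + x + 6 are polynomials, hence analytic at x = 0.
p(0) = -4,  q(0) = 6.
Indicial equation: r(r-1) + p(0) r + q(0) = 0, i.e. r^2 + (p(0) - 1) r + q(0) = 0, i.e. r^2 - 5 r + 6 = 0.
Discriminant: (-5)^2 - 4(6) = 1, so r = (5 ± 1)/2.
Solving: r_1 = 3, r_2 = 2.

indicial: r^2 - 5 r + 6 = 0; roots r_1 = 3, r_2 = 2


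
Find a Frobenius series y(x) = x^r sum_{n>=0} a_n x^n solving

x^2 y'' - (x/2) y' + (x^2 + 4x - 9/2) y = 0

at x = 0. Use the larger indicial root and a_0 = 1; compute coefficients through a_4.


Write in Frobenius form y'' + (p(x)/x) y' + (q(x)/x^2) y = 0:
  p(x) = -1/2,  q(x) = x^2 + 4x - 9/2.
Indicial equation: r(r-1) + (-1/2) r + (-9/2) = 0 -> roots r_1 = 3, r_2 = -3/2.
Take r = r_1 = 3. Let y(x) = x^r sum_{n>=0} a_n x^n with a_0 = 1.
Substitute y = x^r sum a_n x^n and match x^{r+n}. The recurrence is
  D(n) a_n + 4 a_{n-1} + 1 a_{n-2} = 0,  where D(n) = (r+n)(r+n-1) + (-1/2)(r+n) + (-9/2).
  a_n = [-4 a_{n-1} - 1 a_{n-2}] / D(n).
Since the indicial polynomial factors as (r - r_1)(r - r_2), D(n) = (r_1 + n - r_1)(r_1 + n - r_2) = n(n + 9/2).
Evaluating step by step (a_0 = 1):
  n = 1: D(1) = 1(1 + 9/2) = 11/2; numerator = -4(1) = -4; a_1 = (-4)/(11/2) = -8/11
  n = 2: D(2) = 2(2 + 9/2) = 13; numerator = -4(-8/11) - 1(1) = 21/11; a_2 = (21/11)/(13) = 21/143
  n = 3: D(3) = 3(3 + 9/2) = 45/2; numerator = -4(21/143) - 1(-8/11) = 20/143; a_3 = (20/143)/(45/2) = 8/1287
  n = 4: D(4) = 4(4 + 9/2) = 34; numerator = -4(8/1287) - 1(21/143) = -17/99; a_4 = (-17/99)/(34) = -1/198

r = 3; a_0 = 1; a_1 = -8/11; a_2 = 21/143; a_3 = 8/1287; a_4 = -1/198


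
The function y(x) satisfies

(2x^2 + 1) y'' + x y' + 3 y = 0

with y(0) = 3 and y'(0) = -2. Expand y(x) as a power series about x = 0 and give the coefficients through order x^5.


Ansatz: y(x) = sum_{n>=0} a_n x^n, so y'(x) = sum_{n>=1} n a_n x^(n-1) and y''(x) = sum_{n>=2} n(n-1) a_n x^(n-2).
Substitute into P(x) y'' + Q(x) y' + R(x) y = 0 with P(x) = 2x^2 + 1, Q(x) = x, R(x) = 3, and match powers of x.
Initial conditions: a_0 = 3, a_1 = -2.
Setting the coefficient of each power of x to zero and solving order by order (substituting the coefficients already found):
  x^0: 2 a_2 + 3 a_0 = 0  ->  2 a_2 = -3 a_0 = -9  ->  a_2 = -9/2
  x^1: 6 a_3 + 4 a_1 = 0  ->  6 a_3 = -4 a_1 = 8  ->  a_3 = 4/3
  x^2: 12 a_4 + 9 a_2 = 0  ->  12 a_4 = -9 a_2 = 81/2  ->  a_4 = 27/8
  x^3: 20 a_5 + 18 a_3 = 0  ->  20 a_5 = -18 a_3 = -24  ->  a_5 = -6/5
Truncated series: y(x) = 3 - 2 x - (9/2) x^2 + (4/3) x^3 + (27/8) x^4 - (6/5) x^5 + O(x^6).

a_0 = 3; a_1 = -2; a_2 = -9/2; a_3 = 4/3; a_4 = 27/8; a_5 = -6/5


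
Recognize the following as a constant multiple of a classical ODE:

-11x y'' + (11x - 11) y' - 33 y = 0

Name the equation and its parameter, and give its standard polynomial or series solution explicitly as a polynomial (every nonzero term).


All three coefficients share the factor -11; dividing through by -11 gives  x y'' + (1 - x) y' + 3 y = 0.
This matches the Laguerre equation x y'' + (1 - x) y' + n y = 0 with n = 3; the polynomial solution is L_3(x).
With y = sum_k a_k x^k, matching x^k gives (k+1)k a_{k+1} + (k+1) a_{k+1} - k a_k + n a_k = 0, i.e. (k+1)^2 a_{k+1} = (k - n) a_k = (k - 3) a_k. The right side vanishes at k = 3, so the series terminates at degree 3.
Standard normalization L_n(0) = 1 gives a_0 = 1. Work upward with a_{k+1} = (k - 3) a_k / (k+1)^2:
  a_1 = (0 - 3)(1) / 1^2 = -3/1 = -3
  a_2 = (1 - 3)(-3) / 2^2 = 6/4 = 3/2
  a_3 = (2 - 3)(3/2) / 3^2 = (-3/2)/9 = -1/6
Hence L_3(x) = -x^3/6 + 3 x^2/2 - 3 x + 1.

L_3(x); series = -x^3/6 + 3 x^2/2 - 3 x + 1


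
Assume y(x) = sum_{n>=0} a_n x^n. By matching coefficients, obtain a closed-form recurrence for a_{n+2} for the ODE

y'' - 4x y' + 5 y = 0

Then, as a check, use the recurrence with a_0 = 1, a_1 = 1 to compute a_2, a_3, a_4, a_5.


Substitute y = sum_n a_n x^n.
y''(x) has coefficient (n+2)(n+1) a_{n+2} at x^n;
-4 x y'(x) has coefficient -4 n a_n at x^n (shift);
5 y(x) has coefficient 5 a_n at x^n.
Matching x^n: (n+2)(n+1) a_{n+2} + (-4n + 5) a_n = 0.
Thus a_{n+2} = (4n - 5) / ((n+1)(n+2)) * a_n.

Check with a_0 = 1, a_1 = 1 (apply the recurrence for n = 0, 1, 2, 3): a_0 = 1, a_1 = 1, a_2 = -5/2, a_3 = -1/6, a_4 = -5/8, a_5 = -7/120.

a_(n+2) = (4n - 5) / ((n+1)(n+2)) * a_n; check: a_0 = 1, a_1 = 1, a_2 = -5/2, a_3 = -1/6, a_4 = -5/8, a_5 = -7/120


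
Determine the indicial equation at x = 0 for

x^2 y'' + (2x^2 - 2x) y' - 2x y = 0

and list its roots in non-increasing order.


Divide by x^2 to reach normal form y'' + P_1(x) y' + P_2(x) y = 0 with P_1(x) = 2 - 2/x and P_2(x) = -2/x.
x = 0 is a singular point because the y'-coefficient 2 - 2/x has a pole at x = 0 and the y-coefficient -2/x has a pole at x = 0.
It is a regular singular point because x P_1(x) = p(x) = 2x - 2 and x^2 P_2(x) = q(x) = -2x are polynomials, hence analytic at x = 0.
p(0) = -2,  q(0) = 0.
Indicial equation: r(r-1) + p(0) r + q(0) = 0, i.e. r^2 + (p(0) - 1) r + q(0) = 0, i.e. r^2 - 3 r = 0.
Discriminant: (-3)^2 - 4(0) = 9, so r = (3 ± 3)/2.
Solving: r_1 = 3, r_2 = 0.

indicial: r^2 - 3 r = 0; roots r_1 = 3, r_2 = 0


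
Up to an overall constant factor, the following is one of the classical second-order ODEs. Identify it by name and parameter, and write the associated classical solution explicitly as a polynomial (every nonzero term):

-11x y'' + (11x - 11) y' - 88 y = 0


All three coefficients share the factor -11; dividing through by -11 gives  x y'' + (1 - x) y' + 8 y = 0.
This matches the Laguerre equation x y'' + (1 - x) y' + n y = 0 with n = 8; the polynomial solution is L_8(x).
With y = sum_k a_k x^k, matching x^k gives (k+1)k a_{k+1} + (k+1) a_{k+1} - k a_k + n a_k = 0, i.e. (k+1)^2 a_{k+1} = (k - n) a_k = (k - 8) a_k. The right side vanishes at k = 8, so the series terminates at degree 8.
Standard normalization L_n(0) = 1 gives a_0 = 1. Work upward with a_{k+1} = (k - 8) a_k / (k+1)^2:
  a_1 = (0 - 8)(1) / 1^2 = -8/1 = -8
  a_2 = (1 - 8)(-8) / 2^2 = 56/4 = 14
  a_3 = (2 - 8)(14) / 3^2 = -84/9 = -28/3
  a_4 = (3 - 8)(-28/3) / 4^2 = (140/3)/16 = 35/12
  a_5 = (4 - 8)(35/12) / 5^2 = (-35/3)/25 = -7/15
  a_6 = (5 - 8)(-7/15) / 6^2 = (7/5)/36 = 7/180
  a_7 = (6 - 8)(7/180) / 7^2 = (-7/90)/49 = -1/630
  a_8 = (7 - 8)(-1/630) / 8^2 = (1/630)/64 = 1/40320
Hence L_8(x) = x^8/40320 - x^7/630 + 7 x^6/180 - 7 x^5/15 + 35 x^4/12 - 28 x^3/3 + 14 x^2 - 8 x + 1.

L_8(x); series = x^8/40320 - x^7/630 + 7 x^6/180 - 7 x^5/15 + 35 x^4/12 - 28 x^3/3 + 14 x^2 - 8 x + 1


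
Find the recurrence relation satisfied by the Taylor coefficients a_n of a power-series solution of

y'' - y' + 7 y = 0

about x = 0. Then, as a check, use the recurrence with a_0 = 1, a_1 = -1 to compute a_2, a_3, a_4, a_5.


Substitute y = sum_n a_n x^n.
y''(x) has coefficient (n+2)(n+1) a_{n+2} at x^n;
-y'(x) has coefficient -(n+1) a_{n+1} at x^n;
7 y(x) has coefficient 7 a_n at x^n.
Matching x^n: (n+2)(n+1) a_{n+2} - (n+1) a_{n+1} + 7 a_n = 0.
Thus a_{n+2} = [(n+1) a_{n+1} - 7 a_n] / ((n+1)(n+2)).

Check with a_0 = 1, a_1 = -1 (apply the recurrence for n = 0, 1, 2, 3): a_0 = 1, a_1 = -1, a_2 = -4, a_3 = -1/6, a_4 = 55/24, a_5 = 31/60.

a_(n+2) = [(n+1) a_(n+1) - 7 a_n] / ((n+1)(n+2)); check: a_0 = 1, a_1 = -1, a_2 = -4, a_3 = -1/6, a_4 = 55/24, a_5 = 31/60
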